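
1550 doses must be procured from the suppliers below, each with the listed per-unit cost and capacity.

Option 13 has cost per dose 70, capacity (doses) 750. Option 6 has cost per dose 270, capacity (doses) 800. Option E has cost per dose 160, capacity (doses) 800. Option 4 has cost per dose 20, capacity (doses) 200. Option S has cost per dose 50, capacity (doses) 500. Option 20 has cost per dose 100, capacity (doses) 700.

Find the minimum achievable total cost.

91500

Cheapest first:
Option 4 (20): use full 200 ; 1350 doses to go.
Take 500 from Option S at 50 ; need 850 more.
Option 13 at 70: take all 750 doses ; 100 still needed.
Option 20 at 100: take 100 of its 700 ; requirement met.
Option E, Option 6: unused.
Cost = 200×20 + 500×50 + 750×70 + 100×100 = 91500.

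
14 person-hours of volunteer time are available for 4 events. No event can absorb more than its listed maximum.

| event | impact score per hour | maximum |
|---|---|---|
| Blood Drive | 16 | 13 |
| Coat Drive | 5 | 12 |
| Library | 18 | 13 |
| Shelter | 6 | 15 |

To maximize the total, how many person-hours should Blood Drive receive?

Highest impact score per hour first: Library 18 > Blood Drive 16 > Shelter 6 > Coat Drive 5.
Give Library 13 to hit its cap of 13 — 1 left.
Blood Drive has room for 13 but only 1 remain, so it gets 1.

1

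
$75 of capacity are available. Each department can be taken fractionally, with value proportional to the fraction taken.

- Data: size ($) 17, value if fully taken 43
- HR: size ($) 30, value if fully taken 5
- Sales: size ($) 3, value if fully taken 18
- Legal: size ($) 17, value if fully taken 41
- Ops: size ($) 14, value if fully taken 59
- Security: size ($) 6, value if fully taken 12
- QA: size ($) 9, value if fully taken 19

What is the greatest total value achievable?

Best value per unit of size first: Sales 18/3≈6, Ops 59/14≈4.21, Data 43/17≈2.53, Legal 41/17≈2.41, QA 19/9≈2.11, Security 12/6≈2, HR 5/30≈0.167.
Sales: take in full, 3 $ for value 18 ; 72 left.
All 14 $ of Ops fit (value 59) ; 58 remain.
Data: take in full, 17 $ for value 43 ; 41 left.
Legal: take in full, 17 $ for value 41 ; 24 left.
All 9 $ of QA fit (value 19) ; 15 remain.
All 6 $ of Security fit (value 12) ; 9 remain.
9 $ left: a 9/30 share of HR gives 5×9/30 = 1.5.
Total value = 193.5.

193.5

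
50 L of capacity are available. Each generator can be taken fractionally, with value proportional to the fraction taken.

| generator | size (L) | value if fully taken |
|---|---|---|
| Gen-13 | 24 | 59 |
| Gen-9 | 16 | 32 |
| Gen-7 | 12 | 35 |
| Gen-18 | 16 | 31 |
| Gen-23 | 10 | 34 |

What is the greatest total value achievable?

136

Sort by value density: Gen-23 34/10≈3.4, Gen-7 35/12≈2.92, Gen-13 59/24≈2.46, Gen-9 32/16≈2, Gen-18 31/16≈1.94.
Gen-23: take in full, 10 L for value 34 — 40 left.
Take all of Gen-7 (12 L, value 35) — 28 L left.
Gen-13: take in full, 24 L for value 59 — 4 left.
4 L left: a 4/16 share of Gen-9 gives 32×4/16 = 8.
Total value = 136.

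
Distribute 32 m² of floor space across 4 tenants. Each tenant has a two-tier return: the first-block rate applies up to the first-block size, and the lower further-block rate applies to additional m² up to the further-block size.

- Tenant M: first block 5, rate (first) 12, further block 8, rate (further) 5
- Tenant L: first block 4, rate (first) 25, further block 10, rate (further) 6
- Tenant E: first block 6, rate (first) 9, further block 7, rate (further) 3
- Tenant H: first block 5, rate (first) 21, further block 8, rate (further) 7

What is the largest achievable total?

399

Order all 8 blocks by rate: Tenant L/tier1 25 > Tenant H/tier1 21 > Tenant M/tier1 12 > Tenant E/tier1 9 > Tenant H/tier2 7 > Tenant L/tier2 6 > Tenant M/tier2 5 > Tenant E/tier2 3.
Tenant L/tier1 (25): +4 → 28 left.
Tenant H tier1 at 21: fill all 5 → 23 left.
Tenant M/tier1 (12): +5 → 18 left.
Tenant E tier1 at 9: fill all 6 → 12 left.
Tenant H tier2 at 7: fill all 8 → 4 left.
4 remain; put them into Tenant L tier2 at 6.
Total = 25×4 + 21×5 + 12×5 + 9×6 + 7×8 + 6×4 = 399.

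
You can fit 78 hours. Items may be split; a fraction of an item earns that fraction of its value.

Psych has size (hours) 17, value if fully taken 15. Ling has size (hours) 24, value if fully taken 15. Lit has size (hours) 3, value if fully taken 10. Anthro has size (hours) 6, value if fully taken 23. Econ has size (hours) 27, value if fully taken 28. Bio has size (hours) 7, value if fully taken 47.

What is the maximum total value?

Rank by value-to-size ratio: Bio 47/7≈6.71, Anthro 23/6≈3.83, Lit 10/3≈3.33, Econ 28/27≈1.04, Psych 15/17≈0.882, Ling 15/24≈0.625.
All 7 hours of Bio fit (value 47) ; 71 remain.
Take all of Anthro (6 hours, value 23) ; 65 hours left.
Lit: take in full, 3 hours for value 10 ; 62 left.
All 27 hours of Econ fit (value 28) ; 35 remain.
Take all of Psych (17 hours, value 15) ; 18 hours left.
Only 18 hours remain; take 18/24 of Ling for value 15×18/24 = 11.25.
Total value = 134.25.

134.25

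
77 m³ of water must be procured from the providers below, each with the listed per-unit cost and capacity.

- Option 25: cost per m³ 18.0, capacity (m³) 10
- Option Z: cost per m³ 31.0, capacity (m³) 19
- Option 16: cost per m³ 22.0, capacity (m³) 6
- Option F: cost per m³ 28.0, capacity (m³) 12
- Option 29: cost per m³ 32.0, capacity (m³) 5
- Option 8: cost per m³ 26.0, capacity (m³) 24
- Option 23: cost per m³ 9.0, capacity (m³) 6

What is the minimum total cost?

Cheapest first:
Option 23 (9.0): use full 6 ; 71 m³ to go.
Option 25 at 18.0: take all 10 m³ ; 61 still needed.
Option 16 at 22.0: take all 6 m³ ; 55 still needed.
Take 24 from Option 8 at 26.0 ; need 31 more.
Option F at 28.0: take all 12 m³ ; 19 still needed.
Take 19 from Option Z at 31.0 ; need 0 more.
Option 29: unused.
Cost = 6×9.0 + 10×18.0 + 6×22.0 + 24×26.0 + 12×28.0 + 19×31.0 = 1915.

1915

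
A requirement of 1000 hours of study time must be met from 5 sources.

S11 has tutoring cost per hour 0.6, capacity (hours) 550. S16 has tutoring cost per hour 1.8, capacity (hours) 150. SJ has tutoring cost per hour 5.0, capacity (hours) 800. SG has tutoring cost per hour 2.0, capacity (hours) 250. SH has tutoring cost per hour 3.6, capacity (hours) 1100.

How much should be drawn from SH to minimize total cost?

Cheapest first:
S11 at 0.6: take all 550 hours → 450 still needed.
Take 150 from S16 at 1.8 → need 300 more.
SG at 2.0: take all 250 hours → 50 still needed.
SH (3.6): take the remaining 50 → done.
SJ: unused.

50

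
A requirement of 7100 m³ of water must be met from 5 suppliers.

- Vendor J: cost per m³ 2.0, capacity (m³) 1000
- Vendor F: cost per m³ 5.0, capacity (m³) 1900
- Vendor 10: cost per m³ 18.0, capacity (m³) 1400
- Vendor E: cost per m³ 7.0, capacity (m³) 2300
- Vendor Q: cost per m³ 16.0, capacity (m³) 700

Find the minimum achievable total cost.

Fill from the cheapest supplier first.
Take 1000 from Vendor J at 2.0 → need 6100 more.
Vendor F (5.0): use full 1900 → 4200 m³ to go.
Take 2300 from Vendor E at 7.0 → need 1900 more.
Take 700 from Vendor Q at 16.0 → need 1200 more.
Take 1200 from Vendor 10 at 18.0 to finish.
Cost = 1000×2.0 + 1900×5.0 + 2300×7.0 + 700×16.0 + 1200×18.0 = 60400.

60400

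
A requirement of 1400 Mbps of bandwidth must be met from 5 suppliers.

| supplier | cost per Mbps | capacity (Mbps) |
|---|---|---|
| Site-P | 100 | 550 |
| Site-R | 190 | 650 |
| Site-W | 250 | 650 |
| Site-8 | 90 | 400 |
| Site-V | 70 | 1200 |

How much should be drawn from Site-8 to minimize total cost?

200

Fill from the cheapest supplier first.
Site-V (70): use full 1200 → 200 Mbps to go.
Site-8 (90): take the remaining 200 → done.
Site-P, Site-R, Site-W: unused.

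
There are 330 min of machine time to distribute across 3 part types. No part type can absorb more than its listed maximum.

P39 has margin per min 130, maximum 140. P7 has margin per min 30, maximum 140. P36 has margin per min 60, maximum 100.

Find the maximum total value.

26900

Highest margin per min first: P39 130 > P36 60 > P7 30.
P39: +140 to 140 (cap) ; 190 left.
P36 takes 100 to reach its cap of 100 ; 90 left.
Only 90 left; P7 takes them to reach 90.
Total = 130×140 + 30×90 + 60×100 = 26900.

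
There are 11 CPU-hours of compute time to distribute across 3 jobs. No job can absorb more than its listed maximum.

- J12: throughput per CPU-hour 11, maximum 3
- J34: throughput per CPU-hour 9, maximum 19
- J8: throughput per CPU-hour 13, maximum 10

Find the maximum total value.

141

Rank by throughput per CPU-hour: J8 13 > J12 11 > J34 9.
J8: +10 to 10 (cap) — 1 left.
J12 has room for 3 but only 1 remain, so it gets 1.
Total = 11×1 + 13×10 = 141.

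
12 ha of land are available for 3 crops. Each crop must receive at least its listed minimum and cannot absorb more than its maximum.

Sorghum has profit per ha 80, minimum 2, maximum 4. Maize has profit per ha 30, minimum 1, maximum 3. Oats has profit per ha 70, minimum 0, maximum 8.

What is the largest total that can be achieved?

840

Meeting every minimum uses 2+1+0 = 3 ha, leaving 9.
Highest profit per ha first: Sorghum 80 > Oats 70 > Maize 30.
Sorghum: +2 to 4 (cap) → 7 left.
Oats has room for 8 more but only 7 remain, so it gets 7.
Total = 80×4 + 30×1 + 70×7 = 840.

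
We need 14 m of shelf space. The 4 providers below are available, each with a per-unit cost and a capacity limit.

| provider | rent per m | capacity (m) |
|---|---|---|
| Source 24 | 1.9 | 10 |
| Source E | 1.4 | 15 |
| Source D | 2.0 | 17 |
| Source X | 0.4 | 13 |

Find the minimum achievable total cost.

6.6

Use providers in increasing cost order.
Take 13 from Source X at 0.4 ; need 1 more.
Source E (1.4): take the remaining 1 ; done.
Source 24, Source D: unused.
Cost = 13×0.4 + 1×1.4 = 6.6.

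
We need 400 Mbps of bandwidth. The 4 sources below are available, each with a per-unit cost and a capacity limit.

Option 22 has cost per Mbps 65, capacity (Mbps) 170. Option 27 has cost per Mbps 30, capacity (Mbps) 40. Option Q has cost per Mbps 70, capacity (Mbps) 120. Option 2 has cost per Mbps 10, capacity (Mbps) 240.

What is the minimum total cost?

Use sources in increasing cost order.
Take 240 from Option 2 at 10 → need 160 more.
Option 27 (30): use full 40 → 120 Mbps to go.
Option 22 at 65: take 120 of its 170 → requirement met.
Option Q: unused.
Cost = 240×10 + 40×30 + 120×65 = 11400.

11400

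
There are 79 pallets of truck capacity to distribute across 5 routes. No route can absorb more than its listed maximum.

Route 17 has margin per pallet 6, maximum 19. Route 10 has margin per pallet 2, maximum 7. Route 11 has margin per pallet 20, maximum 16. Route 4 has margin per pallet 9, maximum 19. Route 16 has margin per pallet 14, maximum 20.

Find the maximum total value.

895

Rank by margin per pallet: Route 11 20 > Route 16 14 > Route 4 9 > Route 17 6 > Route 10 2.
Route 11: +16 to 16 (cap) — 63 left.
Route 16: +20 to 20 (cap) — 43 left.
Route 4: +19 to 19 (cap) — 24 left.
Route 17 takes 19 to reach its cap of 19 — 5 left.
Route 10 has room for 7 but only 5 remain, so it gets 5.
Total = 6×19 + 2×5 + 20×16 + 9×19 + 14×20 = 895.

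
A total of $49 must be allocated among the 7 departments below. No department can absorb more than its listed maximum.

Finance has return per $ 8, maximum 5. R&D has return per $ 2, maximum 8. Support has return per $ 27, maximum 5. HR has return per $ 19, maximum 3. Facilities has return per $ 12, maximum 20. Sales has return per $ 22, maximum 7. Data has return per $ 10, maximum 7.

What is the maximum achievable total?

700

Highest return per $ first: Support 27 > Sales 22 > HR 19 > Facilities 12 > Data 10 > Finance 8 > R&D 2.
Give Support 5 to hit its cap of 5 ; 44 left.
Sales: +7 to 7 (cap) ; 37 left.
Give HR 3 to hit its cap of 3 ; 34 left.
Facilities takes 20 to reach its cap of 20 ; 14 left.
Data: +7 to 7 (cap) ; 7 left.
Give Finance 5 to hit its cap of 5 ; 2 left.
R&D: +2 (room for 8) → 2. Pool exhausted.
Total = 8×5 + 2×2 + 27×5 + 19×3 + 12×20 + 22×7 + 10×7 = 700.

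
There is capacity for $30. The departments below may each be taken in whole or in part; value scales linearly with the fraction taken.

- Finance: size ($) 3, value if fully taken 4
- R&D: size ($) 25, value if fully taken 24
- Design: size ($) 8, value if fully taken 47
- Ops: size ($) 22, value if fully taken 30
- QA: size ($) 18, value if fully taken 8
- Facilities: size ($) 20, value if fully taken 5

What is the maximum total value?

77

Sort by value density: Design 47/8≈5.88, Ops 30/22≈1.36, Finance 4/3≈1.33, R&D 24/25≈0.96, QA 8/18≈0.444, Facilities 5/20≈0.25.
All 8 $ of Design fit (value 47) ; 22 remain.
Take all of Ops (22 $, value 30) ; 0 $ left.
Total value = 77.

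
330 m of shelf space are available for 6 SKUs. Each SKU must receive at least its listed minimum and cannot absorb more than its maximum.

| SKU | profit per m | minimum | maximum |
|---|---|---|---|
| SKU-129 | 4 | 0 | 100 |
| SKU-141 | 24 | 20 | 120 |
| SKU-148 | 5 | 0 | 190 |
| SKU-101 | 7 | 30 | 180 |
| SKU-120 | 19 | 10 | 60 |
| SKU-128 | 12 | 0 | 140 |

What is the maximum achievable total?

Meeting every minimum uses 0+20+0+30+10+0 = 60 m, leaving 270.
Highest profit per m first: SKU-141 24 > SKU-120 19 > SKU-128 12 > SKU-101 7 > SKU-148 5 > SKU-129 4.
Give SKU-141 100 more to hit its cap of 120 → 170 left.
SKU-120 takes 50 more to reach its cap of 60 → 120 left.
SKU-128 has room for 140 more but only 120 remain, so it gets 120.
Total = 24×120 + 7×30 + 19×60 + 12×120 = 5670.

5670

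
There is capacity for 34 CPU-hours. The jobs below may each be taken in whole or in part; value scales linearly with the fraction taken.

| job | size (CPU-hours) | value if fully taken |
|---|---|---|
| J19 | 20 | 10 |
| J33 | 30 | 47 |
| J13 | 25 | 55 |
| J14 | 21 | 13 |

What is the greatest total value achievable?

69.1

Best value per unit of size first: J13 55/25≈2.2, J33 47/30≈1.57, J14 13/21≈0.619, J19 10/20≈0.5.
J13: take in full, 25 CPU-hours for value 55 ; 9 left.
9 CPU-hours left: a 9/30 share of J33 gives 47×9/30 = 14.1.
Total value = 69.1.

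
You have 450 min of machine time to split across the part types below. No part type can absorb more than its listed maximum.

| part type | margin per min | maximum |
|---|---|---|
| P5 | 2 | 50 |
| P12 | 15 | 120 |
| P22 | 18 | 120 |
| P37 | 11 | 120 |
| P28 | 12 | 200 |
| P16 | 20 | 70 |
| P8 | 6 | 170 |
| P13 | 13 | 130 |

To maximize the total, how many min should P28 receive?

10

Order the part types by margin per min: P16 20 > P22 18 > P12 15 > P13 13 > P28 12 > P37 11 > P8 6 > P5 2.
P16: +70 to 70 (cap) — 380 left.
P22: +120 to 120 (cap) — 260 left.
P12 takes 120 to reach its cap of 120 — 140 left.
Give P13 130 to hit its cap of 130 — 10 left.
P28 has room for 200 but only 10 remain, so it gets 10.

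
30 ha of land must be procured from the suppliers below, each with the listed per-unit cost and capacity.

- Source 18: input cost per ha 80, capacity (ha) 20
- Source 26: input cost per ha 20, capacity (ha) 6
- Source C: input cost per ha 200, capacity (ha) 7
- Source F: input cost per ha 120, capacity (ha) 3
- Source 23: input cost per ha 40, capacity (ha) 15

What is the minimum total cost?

1440

Cheapest first:
Source 26 at 20: take all 6 ha ; 24 still needed.
Source 23 at 40: take all 15 ha ; 9 still needed.
Source 18 (80): take the remaining 9 ; done.
Source F, Source C: unused.
Cost = 6×20 + 15×40 + 9×80 = 1440.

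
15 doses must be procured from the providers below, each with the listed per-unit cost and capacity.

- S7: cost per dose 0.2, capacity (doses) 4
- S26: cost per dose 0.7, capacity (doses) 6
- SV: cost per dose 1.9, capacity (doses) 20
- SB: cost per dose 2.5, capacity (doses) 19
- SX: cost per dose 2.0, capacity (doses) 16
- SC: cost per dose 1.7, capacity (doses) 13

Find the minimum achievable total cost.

13.5

Cheapest first:
Take 4 from S7 at 0.2 ; need 11 more.
S26 (0.7): use full 6 ; 5 doses to go.
SC at 1.7: take 5 of its 13 ; requirement met.
SV, SX, SB: unused.
Cost = 4×0.2 + 6×0.7 + 5×1.7 = 13.5.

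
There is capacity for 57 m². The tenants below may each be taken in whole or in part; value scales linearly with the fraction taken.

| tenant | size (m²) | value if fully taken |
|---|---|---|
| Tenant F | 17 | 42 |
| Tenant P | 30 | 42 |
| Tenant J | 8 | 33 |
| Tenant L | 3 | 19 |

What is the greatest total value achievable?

Sort by value density: Tenant L 19/3≈6.33, Tenant J 33/8≈4.12, Tenant F 42/17≈2.47, Tenant P 42/30≈1.4.
Take all of Tenant L (3 m², value 19) — 54 m² left.
Take all of Tenant J (8 m², value 33) — 46 m² left.
Take all of Tenant F (17 m², value 42) — 29 m² left.
Only 29 m² remain; take 29/30 of Tenant P for value 42×29/30 = 40.6.
Total value = 134.6.

134.6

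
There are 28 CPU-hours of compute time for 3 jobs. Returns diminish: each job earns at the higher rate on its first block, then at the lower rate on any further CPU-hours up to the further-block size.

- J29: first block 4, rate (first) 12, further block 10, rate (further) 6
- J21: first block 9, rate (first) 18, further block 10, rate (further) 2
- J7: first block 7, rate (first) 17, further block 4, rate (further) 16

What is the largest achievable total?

417

Rank every tier by rate: J21/T1 18 > J7/T1 17 > J7/T2 16 > J29/T1 12 > J29/T2 6 > J21/T2 2.
J21 T1 at 18: fill all 9 → 19 left.
J7/T1 (17): +7 → 12 left.
Fill J7 T2 block (4 at 16) → 8 left.
Fill J29 T1 block (4 at 12) → 4 left.
J29 T2 at 6: only 4 left, fill 4.
Total = 18×9 + 17×7 + 16×4 + 12×4 + 6×4 = 417.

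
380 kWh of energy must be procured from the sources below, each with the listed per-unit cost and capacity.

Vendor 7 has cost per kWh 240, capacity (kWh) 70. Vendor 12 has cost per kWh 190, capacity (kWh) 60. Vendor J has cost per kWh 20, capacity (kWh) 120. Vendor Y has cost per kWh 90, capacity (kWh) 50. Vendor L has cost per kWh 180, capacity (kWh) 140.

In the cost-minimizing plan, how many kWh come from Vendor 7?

10

Fill from the cheapest source first.
Vendor J (20): use full 120 — 260 kWh to go.
Vendor Y (90): use full 50 — 210 kWh to go.
Vendor L (180): use full 140 — 70 kWh to go.
Take 60 from Vendor 12 at 190 — need 10 more.
Vendor 7 (240): take the remaining 10 — done.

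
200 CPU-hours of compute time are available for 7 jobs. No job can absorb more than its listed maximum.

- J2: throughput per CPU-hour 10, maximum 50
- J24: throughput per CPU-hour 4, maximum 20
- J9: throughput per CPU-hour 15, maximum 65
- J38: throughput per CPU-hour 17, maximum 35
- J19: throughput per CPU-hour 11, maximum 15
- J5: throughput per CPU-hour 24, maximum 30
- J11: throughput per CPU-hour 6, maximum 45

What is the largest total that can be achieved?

Rank by throughput per CPU-hour: J5 24 > J38 17 > J9 15 > J19 11 > J2 10 > J11 6 > J24 4.
J5: +30 to 30 (cap) ; 170 left.
J38: +35 to 35 (cap) ; 135 left.
J9 takes 65 to reach its cap of 65 ; 70 left.
J19: +15 to 15 (cap) ; 55 left.
J2: +50 to 50 (cap) ; 5 left.
Only 5 left; J11 takes them to reach 5.
Total = 10×50 + 15×65 + 17×35 + 11×15 + 24×30 + 6×5 = 2985.

2985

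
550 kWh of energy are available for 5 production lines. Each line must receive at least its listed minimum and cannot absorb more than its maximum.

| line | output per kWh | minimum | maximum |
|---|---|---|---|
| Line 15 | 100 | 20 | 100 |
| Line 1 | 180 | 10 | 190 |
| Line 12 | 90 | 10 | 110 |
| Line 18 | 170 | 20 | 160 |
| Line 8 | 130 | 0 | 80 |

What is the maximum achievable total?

Meeting every minimum uses 20+10+10+20+0 = 60 kWh, leaving 490.
Highest output per kWh first: Line 1 180 > Line 18 170 > Line 8 130 > Line 15 100 > Line 12 90.
Line 1 takes 180 more to reach its cap of 190 → 310 left.
Line 18: +140 to 160 (cap) → 170 left.
Give Line 8 80 more to hit its cap of 80 → 90 left.
Give Line 15 80 more to hit its cap of 100 → 10 left.
Only 10 left; Line 12 takes them to reach 20.
Total = 100×100 + 180×190 + 90×20 + 170×160 + 130×80 = 83600.

83600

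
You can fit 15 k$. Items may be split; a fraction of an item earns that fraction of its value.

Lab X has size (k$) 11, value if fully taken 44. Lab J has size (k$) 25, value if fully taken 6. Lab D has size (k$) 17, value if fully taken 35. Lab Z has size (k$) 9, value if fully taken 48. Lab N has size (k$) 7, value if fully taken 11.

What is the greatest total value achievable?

Rank by value-to-size ratio: Lab Z 48/9≈5.33, Lab X 44/11≈4, Lab D 35/17≈2.06, Lab N 11/7≈1.57, Lab J 6/25≈0.24.
All 9 k$ of Lab Z fit (value 48) — 6 remain.
6 k$ left: a 6/11 share of Lab X gives 44×6/11 = 24.
Total value = 72.

72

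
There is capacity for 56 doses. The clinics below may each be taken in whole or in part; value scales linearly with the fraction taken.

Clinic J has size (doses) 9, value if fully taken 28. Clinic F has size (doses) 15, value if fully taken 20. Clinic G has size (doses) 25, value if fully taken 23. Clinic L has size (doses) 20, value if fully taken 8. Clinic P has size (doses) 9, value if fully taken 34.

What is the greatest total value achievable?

Rank by value-to-size ratio: Clinic P 34/9≈3.78, Clinic J 28/9≈3.11, Clinic F 20/15≈1.33, Clinic G 23/25≈0.92, Clinic L 8/20≈0.4.
All 9 doses of Clinic P fit (value 34) — 47 remain.
Clinic J: take in full, 9 doses for value 28 — 38 left.
All 15 doses of Clinic F fit (value 20) — 23 remain.
Only 23 doses remain; take 23/25 of Clinic G for value 23×23/25 = 21.16.
Total value = 103.16.

103.16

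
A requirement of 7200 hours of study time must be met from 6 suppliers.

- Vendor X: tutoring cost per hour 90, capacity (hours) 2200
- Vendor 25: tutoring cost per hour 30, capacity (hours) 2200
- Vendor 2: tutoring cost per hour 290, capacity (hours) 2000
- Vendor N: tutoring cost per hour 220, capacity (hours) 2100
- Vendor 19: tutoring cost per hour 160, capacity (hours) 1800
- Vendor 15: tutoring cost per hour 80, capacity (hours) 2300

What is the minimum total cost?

Cheapest first:
Vendor 25 (30): use full 2200 ; 5000 hours to go.
Vendor 15 (80): use full 2300 ; 2700 hours to go.
Vendor X (90): use full 2200 ; 500 hours to go.
Take 500 from Vendor 19 at 160 to finish.
Vendor N, Vendor 2: unused.
Cost = 2200×30 + 2300×80 + 2200×90 + 500×160 = 528000.

528000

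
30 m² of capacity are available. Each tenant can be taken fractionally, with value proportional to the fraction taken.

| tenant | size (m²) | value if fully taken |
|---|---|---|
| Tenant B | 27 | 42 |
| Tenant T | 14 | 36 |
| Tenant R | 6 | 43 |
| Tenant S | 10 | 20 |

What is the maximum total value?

99

Sort by value density: Tenant R 43/6≈7.17, Tenant T 36/14≈2.57, Tenant S 20/10≈2, Tenant B 42/27≈1.56.
Tenant R: take in full, 6 m² for value 43 → 24 left.
All 14 m² of Tenant T fit (value 36) → 10 remain.
All 10 m² of Tenant S fit (value 20) → 0 remain.
Total value = 99.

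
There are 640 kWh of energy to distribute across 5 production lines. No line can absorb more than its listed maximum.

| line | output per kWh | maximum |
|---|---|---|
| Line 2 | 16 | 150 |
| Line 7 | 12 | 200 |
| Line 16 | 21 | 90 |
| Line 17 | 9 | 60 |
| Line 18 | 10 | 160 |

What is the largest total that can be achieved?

8650

Order the production lines by output per kWh: Line 16 21 > Line 2 16 > Line 7 12 > Line 18 10 > Line 17 9.
Line 16 takes 90 to reach its cap of 90 ; 550 left.
Give Line 2 150 to hit its cap of 150 ; 400 left.
Give Line 7 200 to hit its cap of 200 ; 200 left.
Line 18 takes 160 to reach its cap of 160 ; 40 left.
Line 17 has room for 60 but only 40 remain, so it gets 40.
Total = 16×150 + 12×200 + 21×90 + 9×40 + 10×160 = 8650.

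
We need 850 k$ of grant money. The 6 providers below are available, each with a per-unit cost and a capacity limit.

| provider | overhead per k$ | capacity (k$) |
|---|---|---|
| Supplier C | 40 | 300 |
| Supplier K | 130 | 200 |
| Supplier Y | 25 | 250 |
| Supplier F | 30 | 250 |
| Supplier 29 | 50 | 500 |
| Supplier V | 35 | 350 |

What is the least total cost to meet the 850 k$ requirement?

Cheapest first:
Take 250 from Supplier Y at 25 — need 600 more.
Take 250 from Supplier F at 30 — need 350 more.
Supplier V (35): use full 350 — 0 k$ to go.
Supplier C, Supplier 29, Supplier K: unused.
Cost = 250×25 + 250×30 + 350×35 = 26000.

26000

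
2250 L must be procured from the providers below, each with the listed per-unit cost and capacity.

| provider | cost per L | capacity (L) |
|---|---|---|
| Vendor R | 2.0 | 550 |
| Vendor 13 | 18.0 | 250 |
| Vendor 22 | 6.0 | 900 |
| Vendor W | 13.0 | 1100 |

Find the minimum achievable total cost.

16900

Cheapest first:
Take 550 from Vendor R at 2.0 → need 1700 more.
Take 900 from Vendor 22 at 6.0 → need 800 more.
Vendor W at 13.0: take 800 of its 1100 → requirement met.
Vendor 13: unused.
Cost = 550×2.0 + 900×6.0 + 800×13.0 = 16900.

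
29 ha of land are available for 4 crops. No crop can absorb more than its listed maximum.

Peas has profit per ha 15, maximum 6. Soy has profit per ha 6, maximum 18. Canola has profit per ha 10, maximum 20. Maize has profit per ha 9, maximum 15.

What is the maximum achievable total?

317

Highest profit per ha first: Peas 15 > Canola 10 > Maize 9 > Soy 6.
Peas: +6 to 6 (cap) → 23 left.
Canola: +20 to 20 (cap) → 3 left.
Maize: +3 (room for 15) → 3. Pool exhausted.
Total = 15×6 + 10×20 + 9×3 = 317.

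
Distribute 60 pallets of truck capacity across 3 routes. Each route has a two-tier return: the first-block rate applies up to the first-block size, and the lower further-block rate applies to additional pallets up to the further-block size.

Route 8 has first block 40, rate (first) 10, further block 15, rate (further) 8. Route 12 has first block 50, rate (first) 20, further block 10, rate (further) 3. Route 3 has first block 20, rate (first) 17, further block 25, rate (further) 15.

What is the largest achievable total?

1170

Treat each block as its own option and order by rate: Route 12/tier1 20 > Route 3/tier1 17 > Route 3/tier2 15 > Route 8/tier1 10 > Route 8/tier2 8 > Route 12/tier2 3.
Route 12 tier1 at 20: fill all 50 — 10 left.
Route 3 tier1 at 17: only 10 left, fill 10.
Total = 20×50 + 17×10 = 1170.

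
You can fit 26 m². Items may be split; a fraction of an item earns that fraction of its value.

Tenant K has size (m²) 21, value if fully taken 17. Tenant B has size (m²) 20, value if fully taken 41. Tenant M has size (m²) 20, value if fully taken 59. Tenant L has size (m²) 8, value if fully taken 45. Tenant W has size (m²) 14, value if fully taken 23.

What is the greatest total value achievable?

Rank by value-to-size ratio: Tenant L 45/8≈5.62, Tenant M 59/20≈2.95, Tenant B 41/20≈2.05, Tenant W 23/14≈1.64, Tenant K 17/21≈0.81.
Tenant L: take in full, 8 m² for value 45 → 18 left.
18 m² left: a 18/20 share of Tenant M gives 59×18/20 = 53.1.
Total value = 98.1.

98.1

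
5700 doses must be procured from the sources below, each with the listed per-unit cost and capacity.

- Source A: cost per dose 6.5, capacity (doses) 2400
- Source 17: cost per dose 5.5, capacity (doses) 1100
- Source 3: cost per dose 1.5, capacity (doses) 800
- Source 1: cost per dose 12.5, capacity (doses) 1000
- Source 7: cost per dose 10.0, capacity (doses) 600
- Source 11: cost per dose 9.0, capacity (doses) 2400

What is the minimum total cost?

35450

Cheapest first:
Source 3 at 1.5: take all 800 doses → 4900 still needed.
Take 1100 from Source 17 at 5.5 → need 3800 more.
Take 2400 from Source A at 6.5 → need 1400 more.
Take 1400 from Source 11 at 9.0 to finish.
Source 7, Source 1: unused.
Cost = 800×1.5 + 1100×5.5 + 2400×6.5 + 1400×9.0 = 35450.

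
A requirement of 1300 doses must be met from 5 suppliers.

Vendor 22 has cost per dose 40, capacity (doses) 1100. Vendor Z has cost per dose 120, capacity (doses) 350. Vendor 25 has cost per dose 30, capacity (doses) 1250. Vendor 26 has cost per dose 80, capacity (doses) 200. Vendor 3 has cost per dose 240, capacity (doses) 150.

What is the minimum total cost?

39500

Use suppliers in increasing cost order.
Vendor 25 (30): use full 1250 ; 50 doses to go.
Vendor 22 at 40: take 50 of its 1100 ; requirement met.
Vendor 26, Vendor Z, Vendor 3: unused.
Cost = 1250×30 + 50×40 = 39500.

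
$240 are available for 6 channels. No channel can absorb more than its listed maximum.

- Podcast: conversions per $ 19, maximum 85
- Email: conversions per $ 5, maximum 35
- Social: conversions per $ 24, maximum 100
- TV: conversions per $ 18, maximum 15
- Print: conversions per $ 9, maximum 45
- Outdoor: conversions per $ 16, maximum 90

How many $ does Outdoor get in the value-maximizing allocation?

40

Order the channels by conversions per $: Social 24 > Podcast 19 > TV 18 > Outdoor 16 > Print 9 > Email 5.
Social takes 100 to reach its cap of 100 ; 140 left.
Podcast takes 85 to reach its cap of 85 ; 55 left.
TV takes 15 to reach its cap of 15 ; 40 left.
Outdoor has room for 90 but only 40 remain, so it gets 40.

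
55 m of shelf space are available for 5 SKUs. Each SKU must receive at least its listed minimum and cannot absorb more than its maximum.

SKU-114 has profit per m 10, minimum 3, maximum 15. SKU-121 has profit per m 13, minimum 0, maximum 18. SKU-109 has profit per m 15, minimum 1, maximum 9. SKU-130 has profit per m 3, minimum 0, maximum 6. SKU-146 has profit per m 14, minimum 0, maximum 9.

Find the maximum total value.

Meeting every minimum uses 3+0+1+0+0 = 4 m, leaving 51.
Order the SKUs by profit per m: SKU-109 15 > SKU-146 14 > SKU-121 13 > SKU-114 10 > SKU-130 3.
SKU-109: +8 to 9 (cap) ; 43 left.
SKU-146: +9 to 9 (cap) ; 34 left.
SKU-121: +18 to 18 (cap) ; 16 left.
SKU-114 takes 12 more to reach its cap of 15 ; 4 left.
SKU-130 has room for 6 more but only 4 remain, so it gets 4.
Total = 10×15 + 13×18 + 15×9 + 3×4 + 14×9 = 657.

657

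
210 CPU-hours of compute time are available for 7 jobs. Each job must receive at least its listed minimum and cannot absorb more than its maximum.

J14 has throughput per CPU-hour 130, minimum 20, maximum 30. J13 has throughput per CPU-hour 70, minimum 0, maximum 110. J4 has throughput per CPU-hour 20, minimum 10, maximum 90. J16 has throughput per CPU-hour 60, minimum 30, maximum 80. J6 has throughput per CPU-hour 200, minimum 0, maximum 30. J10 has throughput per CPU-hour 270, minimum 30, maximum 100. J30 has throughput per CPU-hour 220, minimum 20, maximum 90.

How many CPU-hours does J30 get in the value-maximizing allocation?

Meeting every minimum uses 20+0+10+30+0+30+20 = 110 CPU-hours, leaving 100.
Rank by throughput per CPU-hour: J10 270 > J30 220 > J6 200 > J14 130 > J13 70 > J16 60 > J4 20.
J10 takes 70 more to reach its cap of 100 → 30 left.
J30 has room for 70 more but only 30 remain, so it gets 50.

50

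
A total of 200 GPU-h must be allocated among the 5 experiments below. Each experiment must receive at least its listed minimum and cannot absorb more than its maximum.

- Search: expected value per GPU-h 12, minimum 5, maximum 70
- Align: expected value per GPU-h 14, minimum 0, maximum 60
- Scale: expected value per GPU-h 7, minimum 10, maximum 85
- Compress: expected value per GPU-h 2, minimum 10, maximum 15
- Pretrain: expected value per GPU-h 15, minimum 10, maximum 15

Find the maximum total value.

2240

Meeting every minimum uses 5+0+10+10+10 = 35 GPU-h, leaving 165.
Rank by expected value per GPU-h: Pretrain 15 > Align 14 > Search 12 > Scale 7 > Compress 2.
Pretrain: +5 to 15 (cap) → 160 left.
Give Align 60 more to hit its cap of 60 → 100 left.
Search takes 65 more to reach its cap of 70 → 35 left.
Scale: +35 (room for 75) → 45. Pool exhausted.
Total = 12×70 + 14×60 + 7×45 + 2×10 + 15×15 = 2240.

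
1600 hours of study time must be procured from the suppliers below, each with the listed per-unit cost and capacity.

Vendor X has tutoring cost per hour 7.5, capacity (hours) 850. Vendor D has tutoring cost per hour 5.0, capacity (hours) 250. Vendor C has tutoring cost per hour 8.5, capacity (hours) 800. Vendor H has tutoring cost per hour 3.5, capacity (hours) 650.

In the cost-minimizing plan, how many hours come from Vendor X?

Cheapest first:
Vendor H (3.5): use full 650 — 950 hours to go.
Vendor D at 5.0: take all 250 hours — 700 still needed.
Vendor X at 7.5: take 700 of its 850 — requirement met.
Vendor C: unused.

700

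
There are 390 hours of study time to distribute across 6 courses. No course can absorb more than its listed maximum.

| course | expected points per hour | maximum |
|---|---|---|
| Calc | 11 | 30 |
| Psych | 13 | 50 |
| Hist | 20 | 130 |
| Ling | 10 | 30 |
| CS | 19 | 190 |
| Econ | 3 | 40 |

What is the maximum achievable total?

Rank by expected points per hour: Hist 20 > CS 19 > Psych 13 > Calc 11 > Ling 10 > Econ 3.
Hist takes 130 to reach its cap of 130 → 260 left.
Give CS 190 to hit its cap of 190 → 70 left.
Give Psych 50 to hit its cap of 50 → 20 left.
Calc has room for 30 but only 20 remain, so it gets 20.
Total = 11×20 + 13×50 + 20×130 + 19×190 = 7080.

7080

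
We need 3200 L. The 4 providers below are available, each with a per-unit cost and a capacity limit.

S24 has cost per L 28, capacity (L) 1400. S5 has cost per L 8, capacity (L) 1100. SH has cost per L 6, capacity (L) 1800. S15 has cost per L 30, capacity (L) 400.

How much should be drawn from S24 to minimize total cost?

Cheapest first:
SH at 6: take all 1800 L → 1400 still needed.
S5 (8): use full 1100 → 300 L to go.
S24 (28): take the remaining 300 → done.
S15: unused.

300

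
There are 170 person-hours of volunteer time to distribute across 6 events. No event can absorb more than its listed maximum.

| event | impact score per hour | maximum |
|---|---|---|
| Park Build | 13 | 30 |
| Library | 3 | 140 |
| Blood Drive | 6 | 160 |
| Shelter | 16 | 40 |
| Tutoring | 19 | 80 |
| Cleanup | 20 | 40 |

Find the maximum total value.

3090

Order the events by impact score per hour: Cleanup 20 > Tutoring 19 > Shelter 16 > Park Build 13 > Blood Drive 6 > Library 3.
Cleanup: +40 to 40 (cap) → 130 left.
Tutoring: +80 to 80 (cap) → 50 left.
Give Shelter 40 to hit its cap of 40 → 10 left.
Park Build has room for 30 but only 10 remain, so it gets 10.
Total = 13×10 + 16×40 + 19×80 + 20×40 = 3090.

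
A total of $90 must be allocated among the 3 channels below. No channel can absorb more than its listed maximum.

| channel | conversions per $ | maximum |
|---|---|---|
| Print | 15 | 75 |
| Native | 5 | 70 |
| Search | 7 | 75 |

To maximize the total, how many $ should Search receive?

Highest conversions per $ first: Print 15 > Search 7 > Native 5.
Give Print 75 to hit its cap of 75 ; 15 left.
Search has room for 75 but only 15 remain, so it gets 15.

15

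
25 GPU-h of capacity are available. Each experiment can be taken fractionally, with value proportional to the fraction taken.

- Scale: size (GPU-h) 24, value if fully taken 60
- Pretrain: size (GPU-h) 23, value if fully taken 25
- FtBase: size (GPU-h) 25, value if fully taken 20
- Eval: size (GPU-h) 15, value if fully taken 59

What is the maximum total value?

Sort by value density: Eval 59/15≈3.93, Scale 60/24≈2.5, Pretrain 25/23≈1.09, FtBase 20/25≈0.8.
Eval: take in full, 15 GPU-h for value 59 ; 10 left.
Fill the last 10 GPU-h with part of Scale: 10/24 of it earns 25.
Total value = 84.

84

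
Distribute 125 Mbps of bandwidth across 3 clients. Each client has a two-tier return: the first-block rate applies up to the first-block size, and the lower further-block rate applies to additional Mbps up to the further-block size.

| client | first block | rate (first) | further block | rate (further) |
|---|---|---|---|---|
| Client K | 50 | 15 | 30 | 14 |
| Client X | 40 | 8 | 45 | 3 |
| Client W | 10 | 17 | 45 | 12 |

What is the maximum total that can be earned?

Rank every tier by rate: Client W/first 17 > Client K/first 15 > Client K/second 14 > Client W/second 12 > Client X/first 8 > Client X/second 3.
Client W first at 17: fill all 10 — 115 left.
Client K/first (15): +50 — 65 left.
Client K/second (14): +30 — 35 left.
Client W/second: +35 of 45 at 12; pool empty.
Total = 17×10 + 15×50 + 14×30 + 12×35 = 1760.

1760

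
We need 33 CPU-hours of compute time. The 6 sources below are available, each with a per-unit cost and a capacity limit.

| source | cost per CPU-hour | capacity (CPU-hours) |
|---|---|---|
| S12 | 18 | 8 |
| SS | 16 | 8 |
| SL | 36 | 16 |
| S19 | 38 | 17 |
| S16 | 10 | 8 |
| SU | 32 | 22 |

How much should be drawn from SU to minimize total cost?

Fill from the cheapest source first.
S16 at 10: take all 8 CPU-hours ; 25 still needed.
SS at 16: take all 8 CPU-hours ; 17 still needed.
S12 at 18: take all 8 CPU-hours ; 9 still needed.
SU at 32: take 9 of its 22 ; requirement met.
SL, S19: unused.

9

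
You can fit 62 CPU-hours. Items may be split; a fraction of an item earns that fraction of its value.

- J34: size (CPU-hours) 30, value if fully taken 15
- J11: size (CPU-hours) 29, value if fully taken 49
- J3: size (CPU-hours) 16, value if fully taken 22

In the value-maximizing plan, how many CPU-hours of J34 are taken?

17

Rank by value-to-size ratio: J11 49/29≈1.69, J3 22/16≈1.38, J34 15/30≈0.5.
Take all of J11 (29 CPU-hours, value 49) → 33 CPU-hours left.
Take all of J3 (16 CPU-hours, value 22) → 17 CPU-hours left.
17 CPU-hours left: a 17/30 share of J34 gives 15×17/30 = 8.5.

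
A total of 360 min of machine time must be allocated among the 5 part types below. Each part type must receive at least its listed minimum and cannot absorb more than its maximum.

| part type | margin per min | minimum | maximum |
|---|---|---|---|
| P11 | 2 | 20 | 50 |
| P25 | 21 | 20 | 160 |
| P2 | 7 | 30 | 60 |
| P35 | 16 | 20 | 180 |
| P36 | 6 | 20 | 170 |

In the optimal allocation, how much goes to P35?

130

Meeting every minimum uses 20+20+30+20+20 = 110 min, leaving 250.
Order the part types by margin per min: P25 21 > P35 16 > P2 7 > P36 6 > P11 2.
Give P25 140 more to hit its cap of 160 ; 110 left.
P35 has room for 160 more but only 110 remain, so it gets 130.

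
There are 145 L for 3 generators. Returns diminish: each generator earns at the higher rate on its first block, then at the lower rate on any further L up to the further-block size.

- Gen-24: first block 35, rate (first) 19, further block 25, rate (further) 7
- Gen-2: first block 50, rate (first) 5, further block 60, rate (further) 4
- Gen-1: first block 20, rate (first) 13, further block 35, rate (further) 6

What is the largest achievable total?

Treat each block as its own option and order by rate: Gen-24/tier1 19 > Gen-1/tier1 13 > Gen-24/tier2 7 > Gen-1/tier2 6 > Gen-2/tier1 5 > Gen-2/tier2 4.
Fill Gen-24 tier1 block (35 at 19) ; 110 left.
Fill Gen-1 tier1 block (20 at 13) ; 90 left.
Fill Gen-24 tier2 block (25 at 7) ; 65 left.
Fill Gen-1 tier2 block (35 at 6) ; 30 left.
Gen-2 tier1 at 5: only 30 left, fill 30.
Total = 19×35 + 13×20 + 7×25 + 6×35 + 5×30 = 1460.

1460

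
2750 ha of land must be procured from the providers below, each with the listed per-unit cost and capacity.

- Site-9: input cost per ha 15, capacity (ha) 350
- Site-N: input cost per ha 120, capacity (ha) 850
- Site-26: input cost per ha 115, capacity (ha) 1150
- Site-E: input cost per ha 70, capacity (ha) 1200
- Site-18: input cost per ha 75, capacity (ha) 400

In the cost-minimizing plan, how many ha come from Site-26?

Use providers in increasing cost order.
Site-9 at 15: take all 350 ha → 2400 still needed.
Site-E at 70: take all 1200 ha → 1200 still needed.
Take 400 from Site-18 at 75 → need 800 more.
Site-26 (115): take the remaining 800 → done.
Site-N: unused.

800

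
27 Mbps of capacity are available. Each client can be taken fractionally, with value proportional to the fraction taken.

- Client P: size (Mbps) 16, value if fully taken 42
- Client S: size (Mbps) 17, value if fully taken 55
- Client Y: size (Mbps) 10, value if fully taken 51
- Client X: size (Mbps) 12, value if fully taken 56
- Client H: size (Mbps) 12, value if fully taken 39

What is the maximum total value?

123.25

Best value per unit of size first: Client Y 51/10≈5.1, Client X 56/12≈4.67, Client H 39/12≈3.25, Client S 55/17≈3.24, Client P 42/16≈2.62.
Client Y: take in full, 10 Mbps for value 51 — 17 left.
Client X: take in full, 12 Mbps for value 56 — 5 left.
5 Mbps left: a 5/12 share of Client H gives 39×5/12 = 16.25.
Total value = 123.25.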